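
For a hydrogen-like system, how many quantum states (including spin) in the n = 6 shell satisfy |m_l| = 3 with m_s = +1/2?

6

Contributions: l=3 → 2; l=4 → 2; l=5 → 2.
Orbitals: 2 + 2 + 2 = 6. With m_s fixed to a single value there is one state per orbital, giving 6 states.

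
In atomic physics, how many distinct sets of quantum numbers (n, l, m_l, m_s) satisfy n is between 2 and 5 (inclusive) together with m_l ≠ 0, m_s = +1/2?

Go shell by shell, enumerating (l, m_l) with m_l ≠ 0:
n=2 → 2; n=3 → 6; n=4 → 12; n=5 → 20.
Orbitals: 2 + 6 + 12 + 20 = 40. With m_s fixed to +1/2 there is one state per orbital, so 40 states.

40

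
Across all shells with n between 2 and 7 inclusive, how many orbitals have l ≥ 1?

133

Treat each shell separately and count matching orbitals:
n=2 → 3; n=3 → 8; n=4 → 15; n=5 → 24; n=6 → 35; n=7 → 48.
Total orbitals: 3 + 8 + 15 + 24 + 35 + 48 = 133.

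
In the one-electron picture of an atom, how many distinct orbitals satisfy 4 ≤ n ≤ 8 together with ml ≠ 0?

160

Treat each shell separately and count matching orbitals:
n=4 → 12; n=5 → 20; n=6 → 30; n=7 → 42; n=8 → 56.
Total orbitals: 12 + 20 + 30 + 42 + 56 = 160.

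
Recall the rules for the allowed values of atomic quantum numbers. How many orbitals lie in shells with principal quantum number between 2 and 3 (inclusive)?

Shell n has n² orbitals: 2²=4 + 3²=9 = 13 orbitals.

13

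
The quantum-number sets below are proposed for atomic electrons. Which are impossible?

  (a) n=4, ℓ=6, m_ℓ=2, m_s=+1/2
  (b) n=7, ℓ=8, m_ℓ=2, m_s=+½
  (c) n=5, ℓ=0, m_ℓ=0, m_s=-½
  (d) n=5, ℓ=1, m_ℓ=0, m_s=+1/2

(a) and (b)

(a) has ℓ = 6 ≥ n = 4, violating 0 ≤ ℓ ≤ n−1.
(b) has ℓ = 8 ≥ n = 7, violating 0 ≤ ℓ ≤ n−1.
The remaining sets (c), (d) satisfy all four rules.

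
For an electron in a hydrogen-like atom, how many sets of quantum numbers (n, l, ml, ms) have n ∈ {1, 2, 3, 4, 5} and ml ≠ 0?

For each n in the range, tally the orbitals obeying ml ≠ 0:
n=2 → 2; n=3 → 6; n=4 → 12; n=5 → 20.
Orbitals: 2 + 6 + 12 + 20 = 40. Including both spin states (ms = ±1/2) gives 2 × 40 = 80 states.

80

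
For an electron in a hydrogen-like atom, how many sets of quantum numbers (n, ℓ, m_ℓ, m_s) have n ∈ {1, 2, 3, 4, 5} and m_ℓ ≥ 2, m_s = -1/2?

Per-shell orbital counts meeting the constraint:
n=3 → 1; n=4 → 3; n=5 → 6.
Orbitals: 1 + 3 + 6 = 10. With m_s fixed to -1/2 there is one state per orbital, so 10 states.

10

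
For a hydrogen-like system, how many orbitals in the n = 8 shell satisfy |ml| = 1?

For n = 8, l ranges over 0 … 7.
Orbitals with |ml| = 1, by l: l=1 → 2; l=2 → 2; l=3 → 2; l=4 → 2; l=5 → 2; l=6 → 2; l=7 → 2.
Total orbitals: 2 + 2 + 2 + 2 + 2 + 2 + 2 = 14.

14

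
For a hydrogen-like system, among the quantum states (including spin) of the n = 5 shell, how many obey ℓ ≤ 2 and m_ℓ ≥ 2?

The (ℓ, m_ℓ) pairs meeting ℓ ≤ 2 and m_ℓ ≥ 2 give: ℓ=2 → 1.
Orbitals: 1. Each orbital carries two spin states, so 1 × 2 = 2 states.

2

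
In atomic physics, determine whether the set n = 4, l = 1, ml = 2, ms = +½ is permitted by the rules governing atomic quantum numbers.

No

The magnetic quantum number must satisfy −l ≤ ml ≤ l. With l = 1, ml can only be -1, 0, 1, so ml = 2 is forbidden.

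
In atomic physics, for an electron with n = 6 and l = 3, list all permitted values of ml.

-3, -2, -1, 0, 1, 2, 3

ml takes every integer from −l to +l. With l = 3 that gives the 7 values -3, -2, -1, 0, 1, 2, 3.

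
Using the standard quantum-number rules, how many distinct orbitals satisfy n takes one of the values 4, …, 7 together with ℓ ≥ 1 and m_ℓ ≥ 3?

20

Treat each shell separately and count matching orbitals:
n=4 → 1; n=5 → 3; n=6 → 6; n=7 → 10.
Total orbitals: 1 + 3 + 6 + 10 = 20.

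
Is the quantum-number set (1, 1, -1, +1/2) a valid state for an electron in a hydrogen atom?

No

The orbital quantum number must satisfy 0 ≤ l ≤ n−1. With n = 1 the allowed l values are 0, so l = 1 is out of range.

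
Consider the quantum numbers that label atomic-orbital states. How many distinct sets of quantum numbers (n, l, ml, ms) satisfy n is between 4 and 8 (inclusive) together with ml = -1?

50

Count contributing orbitals for each principal shell:
n=4 → 3; n=5 → 4; n=6 → 5; n=7 → 6; n=8 → 7.
Orbitals: 3 + 4 + 5 + 6 + 7 = 25. Including both spin states (ms = ±1/2) gives 2 × 25 = 50 states.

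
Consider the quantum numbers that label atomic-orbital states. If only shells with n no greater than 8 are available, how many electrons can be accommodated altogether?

408

Total orbitals = 1² + 2² + 3² + 4² + 5² + 6² + 7² + 8² = 204. Doubling for spin gives 408 electrons.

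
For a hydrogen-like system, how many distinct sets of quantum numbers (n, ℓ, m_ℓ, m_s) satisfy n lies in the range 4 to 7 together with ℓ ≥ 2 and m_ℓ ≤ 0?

124

For each n in the range, tally the orbitals obeying ℓ ≥ 2 and m_ℓ ≤ 0:
n=4 → 7; n=5 → 12; n=6 → 18; n=7 → 25.
Orbitals: 7 + 12 + 18 + 25 = 62. Including both spin states (m_s = ±1/2) gives 2 × 62 = 124 states.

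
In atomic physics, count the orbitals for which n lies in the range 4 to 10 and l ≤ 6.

273

Go shell by shell, enumerating (l, ml) with l ≤ 6:
n=4 → 16; n=5 → 25; n=6 → 36; n=7 → 49; n=8 → 49; n=9 → 49; n=10 → 49.
Total orbitals: 16 + 25 + 36 + 49 + 49 + 49 + 49 = 273.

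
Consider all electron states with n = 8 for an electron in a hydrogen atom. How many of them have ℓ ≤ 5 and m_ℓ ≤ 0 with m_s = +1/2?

Go through ℓ = 0, …, 7 (the values permitted for n = 8).
The (ℓ, m_ℓ) pairs meeting ℓ ≤ 5 and m_ℓ ≤ 0 give: ℓ=0 → 1; ℓ=1 → 2; ℓ=2 → 3; ℓ=3 → 4; ℓ=4 → 5; ℓ=5 → 6.
Orbitals: 1 + 2 + 3 + 4 + 5 + 6 = 21. With m_s fixed to a single value there is one state per orbital, giving 21 states.

21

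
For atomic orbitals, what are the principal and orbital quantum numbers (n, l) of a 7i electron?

n = 7, l = 6

The leading integer gives n = 7; the letter 'i' means l = 6.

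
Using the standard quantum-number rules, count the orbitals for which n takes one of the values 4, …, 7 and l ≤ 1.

Work shell by shell — for each n, count the (l, ml) pairs that satisfy l ≤ 1:
n=4 → 4; n=5 → 4; n=6 → 4; n=7 → 4.
Total orbitals: 4 + 4 + 4 + 4 = 16.

16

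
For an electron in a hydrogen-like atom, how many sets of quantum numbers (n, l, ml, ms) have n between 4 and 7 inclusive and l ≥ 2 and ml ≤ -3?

Treat each shell separately and count matching orbitals:
n=4 → 1; n=5 → 3; n=6 → 6; n=7 → 10.
Orbitals: 1 + 3 + 6 + 10 = 20. Including both spin states (ms = ±1/2) gives 2 × 20 = 40 states.

40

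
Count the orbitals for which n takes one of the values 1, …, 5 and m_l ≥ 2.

10

Per-shell orbital counts meeting the constraint:
n=3 → 1; n=4 → 3; n=5 → 6.
Total orbitals: 1 + 3 + 6 = 10.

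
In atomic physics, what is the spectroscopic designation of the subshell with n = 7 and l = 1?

7p

l = 1 corresponds to the letter 'p', so the subshell is 7p.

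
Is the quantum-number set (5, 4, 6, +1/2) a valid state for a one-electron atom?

Not allowed

The magnetic quantum number must satisfy −ℓ ≤ m_ℓ ≤ ℓ. With ℓ = 4, m_ℓ can only be -4, -3, -2, -1, 0, 1, 2, 3, 4, so m_ℓ = 6 is forbidden.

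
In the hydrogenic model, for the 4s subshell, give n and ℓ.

n = 4, ℓ = 0

The leading integer gives n = 4; the letter 's' means ℓ = 0.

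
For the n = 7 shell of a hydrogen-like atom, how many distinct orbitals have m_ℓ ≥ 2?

Go through ℓ = 0, …, 6 (the values permitted for n = 7).
Contributions: ℓ=2 → 1; ℓ=3 → 2; ℓ=4 → 3; ℓ=5 → 4; ℓ=6 → 5.
Total orbitals: 1 + 2 + 3 + 4 + 5 = 15.

15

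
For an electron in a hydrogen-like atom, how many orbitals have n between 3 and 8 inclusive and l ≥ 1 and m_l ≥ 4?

Treat each shell separately and count matching orbitals:
n=5 → 1; n=6 → 3; n=7 → 6; n=8 → 10.
Total orbitals: 1 + 3 + 6 + 10 = 20.

20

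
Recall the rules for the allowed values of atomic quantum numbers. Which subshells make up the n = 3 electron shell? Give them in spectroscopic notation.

3s, 3p, 3d

For n = 3, l runs from 0 to 2. In spectroscopic notation l = 0,1,2,… ↔ s,p,d,f,g,h,i, so the subshells are 3s, 3p, 3d.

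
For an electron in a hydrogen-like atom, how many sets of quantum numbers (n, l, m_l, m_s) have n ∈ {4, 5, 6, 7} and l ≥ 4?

124

Work shell by shell — for each n, count the (l, m_l) pairs that satisfy l ≥ 4:
n=5 → 9; n=6 → 20; n=7 → 33.
Orbitals: 9 + 20 + 33 = 62. Including both spin states (m_s = ±1/2) gives 2 × 62 = 124 states.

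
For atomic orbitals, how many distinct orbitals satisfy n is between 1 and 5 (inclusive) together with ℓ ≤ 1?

Work shell by shell — for each n, count the (ℓ, m_ℓ) pairs that satisfy ℓ ≤ 1:
n=1 → 1; n=2 → 4; n=3 → 4; n=4 → 4; n=5 → 4.
Total orbitals: 1 + 4 + 4 + 4 + 4 = 17.

17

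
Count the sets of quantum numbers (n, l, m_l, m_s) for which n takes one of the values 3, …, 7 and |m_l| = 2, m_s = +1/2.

30

Go shell by shell, enumerating (l, m_l) with |m_l| = 2:
n=3 → 2; n=4 → 4; n=5 → 6; n=6 → 8; n=7 → 10.
Orbitals: 2 + 4 + 6 + 8 + 10 = 30. With m_s fixed to +1/2 there is one state per orbital, so 30 states.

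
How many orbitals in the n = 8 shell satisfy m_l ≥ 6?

3

Go through l = 0, …, 7 (the values permitted for n = 8).
The (l, m_l) pairs meeting m_l ≥ 6 give: l=6 → 1; l=7 → 2.
Total orbitals: 1 + 2 = 3.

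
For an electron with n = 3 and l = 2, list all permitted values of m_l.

-2, -1, 0, 1, 2

m_l takes every integer from −l to +l. With l = 2 that gives the 5 values -2, -1, 0, 1, 2.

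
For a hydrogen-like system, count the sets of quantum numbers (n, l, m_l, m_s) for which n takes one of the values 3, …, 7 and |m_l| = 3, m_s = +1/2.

20

Treat each shell separately and count matching orbitals:
n=4 → 2; n=5 → 4; n=6 → 6; n=7 → 8.
Orbitals: 2 + 4 + 6 + 8 = 20. With m_s fixed to +1/2 there is one state per orbital, so 20 states.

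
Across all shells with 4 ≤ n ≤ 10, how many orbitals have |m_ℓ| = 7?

12

Work shell by shell — for each n, count the (ℓ, m_ℓ) pairs that satisfy |m_ℓ| = 7:
n=8 → 2; n=9 → 4; n=10 → 6.
Total orbitals: 2 + 4 + 6 = 12.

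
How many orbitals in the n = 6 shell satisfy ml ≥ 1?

15

With n = 6 the allowed l are 0, 1, …, 5.
Orbitals with ml ≥ 1, by l: l=1 → 1; l=2 → 2; l=3 → 3; l=4 → 4; l=5 → 5.
Total orbitals: 1 + 2 + 3 + 4 + 5 = 15.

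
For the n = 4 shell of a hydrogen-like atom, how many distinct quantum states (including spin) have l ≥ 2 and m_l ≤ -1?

Contributions: l=2 → 2; l=3 → 3.
Orbitals: 2 + 3 = 5. Each orbital carries two spin states, so 5 × 2 = 10 states.

10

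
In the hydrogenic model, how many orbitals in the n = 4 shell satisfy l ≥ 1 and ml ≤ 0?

9

With n = 4 the allowed l are 0, 1, …, 3.
Orbitals with l ≥ 1 and ml ≤ 0, by l: l=1 → 2; l=2 → 3; l=3 → 4.
Total orbitals: 2 + 3 + 4 = 9.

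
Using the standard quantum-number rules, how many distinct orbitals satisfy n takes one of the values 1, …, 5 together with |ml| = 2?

12

Work shell by shell — for each n, count the (l, ml) pairs that satisfy |ml| = 2:
n=3 → 2; n=4 → 4; n=5 → 6.
Total orbitals: 2 + 4 + 6 = 12.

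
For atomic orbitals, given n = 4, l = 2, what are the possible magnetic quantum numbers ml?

-2, -1, 0, 1, 2

ml takes every integer from −l to +l. With l = 2 that gives the 5 values -2, -1, 0, 1, 2.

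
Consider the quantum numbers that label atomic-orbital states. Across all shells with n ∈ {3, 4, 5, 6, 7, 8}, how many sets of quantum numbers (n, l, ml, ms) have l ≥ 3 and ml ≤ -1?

Count contributing orbitals for each principal shell:
n=4 → 3; n=5 → 7; n=6 → 12; n=7 → 18; n=8 → 25.
Orbitals: 3 + 7 + 12 + 18 + 25 = 65. Including both spin states (ms = ±1/2) gives 2 × 65 = 130 states.

130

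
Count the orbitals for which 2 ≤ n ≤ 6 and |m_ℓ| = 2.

Treat each shell separately and count matching orbitals:
n=3 → 2; n=4 → 4; n=5 → 6; n=6 → 8.
Total orbitals: 2 + 4 + 6 + 8 = 20.

20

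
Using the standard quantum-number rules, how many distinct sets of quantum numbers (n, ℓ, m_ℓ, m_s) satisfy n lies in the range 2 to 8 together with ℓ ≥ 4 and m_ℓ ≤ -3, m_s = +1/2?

Count contributing orbitals for each principal shell:
n=5 → 2; n=6 → 5; n=7 → 9; n=8 → 14.
Orbitals: 2 + 5 + 9 + 14 = 30. With m_s fixed to +1/2 there is one state per orbital, so 30 states.

30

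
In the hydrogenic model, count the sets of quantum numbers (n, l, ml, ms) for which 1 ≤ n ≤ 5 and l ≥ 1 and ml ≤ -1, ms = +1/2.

For each n in the range, tally the orbitals obeying l ≥ 1 and ml ≤ -1:
n=2 → 1; n=3 → 3; n=4 → 6; n=5 → 10.
Orbitals: 1 + 3 + 6 + 10 = 20. With ms fixed to +1/2 there is one state per orbital, so 20 states.

20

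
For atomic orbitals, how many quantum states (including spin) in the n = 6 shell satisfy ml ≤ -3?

Go through l = 0, …, 5 (the values permitted for n = 6).
The (l, ml) pairs meeting ml ≤ -3 give: l=3 → 1; l=4 → 2; l=5 → 3.
Orbitals: 1 + 2 + 3 = 6. Each orbital carries two spin states, so 6 × 2 = 12 states.

12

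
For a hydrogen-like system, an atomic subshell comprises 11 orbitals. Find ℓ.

ℓ = 5

2ℓ+1 = 11 gives ℓ = 5.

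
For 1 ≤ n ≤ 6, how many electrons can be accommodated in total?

182

Total orbitals = 1² + 2² + 3² + 4² + 5² + 6² = 91. Doubling for spin gives 182 electrons.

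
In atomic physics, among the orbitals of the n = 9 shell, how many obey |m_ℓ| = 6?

6

For n = 9, ℓ ranges over 0 … 8.
Contributions: ℓ=6 → 2; ℓ=7 → 2; ℓ=8 → 2.
Total orbitals: 2 + 2 + 2 = 6.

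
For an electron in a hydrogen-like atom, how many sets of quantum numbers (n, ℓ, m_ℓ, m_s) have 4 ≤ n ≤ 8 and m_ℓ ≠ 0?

320

Go shell by shell, enumerating (ℓ, m_ℓ) with m_ℓ ≠ 0:
n=4 → 12; n=5 → 20; n=6 → 30; n=7 → 42; n=8 → 56.
Orbitals: 12 + 20 + 30 + 42 + 56 = 160. Including both spin states (m_s = ±1/2) gives 2 × 160 = 320 states.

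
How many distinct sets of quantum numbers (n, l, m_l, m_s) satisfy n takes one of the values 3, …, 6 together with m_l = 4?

6

For each n in the range, tally the orbitals obeying m_l = 4:
n=5 → 1; n=6 → 2.
Orbitals: 1 + 2 = 3. Including both spin states (m_s = ±1/2) gives 2 × 3 = 6 states.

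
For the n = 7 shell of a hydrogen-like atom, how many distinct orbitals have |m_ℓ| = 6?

2

With n = 7 the allowed ℓ are 0, 1, …, 6.
Contributions: ℓ=6 → 2.
Total orbitals: 2.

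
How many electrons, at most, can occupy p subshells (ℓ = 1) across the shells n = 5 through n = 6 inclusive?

12

A p subshell (ℓ = 1) exists for every n ≥ 2, so shells n = 5, 6 each contribute one — 2 subshells.
Since each p subshell holds 2(2·1+1) = 6 electrons, the total is 2 × 6 = 12.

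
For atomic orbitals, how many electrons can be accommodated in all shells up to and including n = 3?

Total orbitals = 1² + 2² + 3² = 14. Doubling for spin gives 28 electrons.

28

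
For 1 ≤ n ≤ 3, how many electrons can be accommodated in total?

Total orbitals = 1² + 2² + 3² = 14. Doubling for spin gives 28 electrons.

28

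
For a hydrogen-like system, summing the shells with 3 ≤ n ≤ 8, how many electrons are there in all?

398

Shell n has n² orbitals: 3²=9 + 4²=16 + 5²=25 + 6²=36 + 7²=49 + 8²=64 = 199 orbitals.
Two spin states per orbital: 2 × 199 = 398 electrons.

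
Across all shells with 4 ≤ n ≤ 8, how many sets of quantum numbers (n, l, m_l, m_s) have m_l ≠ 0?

320

Treat each shell separately and count matching orbitals:
n=4 → 12; n=5 → 20; n=6 → 30; n=7 → 42; n=8 → 56.
Orbitals: 12 + 20 + 30 + 42 + 56 = 160. Including both spin states (m_s = ±1/2) gives 2 × 160 = 320 states.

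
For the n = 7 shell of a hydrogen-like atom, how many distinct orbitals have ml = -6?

For n = 7, l ranges over 0 … 6.
Orbitals with ml = -6, by l: l=6 → 1.
Total orbitals: 1.

1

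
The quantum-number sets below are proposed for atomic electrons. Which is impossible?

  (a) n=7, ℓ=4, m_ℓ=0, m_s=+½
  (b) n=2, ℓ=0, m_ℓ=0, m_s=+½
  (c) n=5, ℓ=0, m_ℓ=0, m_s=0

(c) has m_s = 0, but an electron's spin must be ±1/2.
The remaining sets (a), (b) satisfy all four rules.

(c)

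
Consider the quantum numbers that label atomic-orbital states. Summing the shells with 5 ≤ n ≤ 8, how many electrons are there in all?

Shell n has n² orbitals: 5²=25 + 6²=36 + 7²=49 + 8²=64 = 174 orbitals.
Two spin states per orbital: 2 × 174 = 348 electrons.

348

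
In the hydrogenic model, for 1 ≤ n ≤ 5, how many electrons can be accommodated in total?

Total orbitals = 1² + 2² + 3² + 4² + 5² = 55. Doubling for spin gives 110 electrons.

110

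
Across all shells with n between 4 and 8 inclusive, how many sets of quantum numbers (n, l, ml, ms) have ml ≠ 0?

320

Go shell by shell, enumerating (l, ml) with ml ≠ 0:
n=4 → 12; n=5 → 20; n=6 → 30; n=7 → 42; n=8 → 56.
Orbitals: 12 + 20 + 30 + 42 + 56 = 160. Including both spin states (ms = ±1/2) gives 2 × 160 = 320 states.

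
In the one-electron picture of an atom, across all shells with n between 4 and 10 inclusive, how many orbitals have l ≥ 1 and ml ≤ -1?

161

Per-shell orbital counts meeting the constraint:
n=4 → 6; n=5 → 10; n=6 → 15; n=7 → 21; n=8 → 28; n=9 → 36; n=10 → 45.
Total orbitals: 6 + 10 + 15 + 21 + 28 + 36 + 45 = 161.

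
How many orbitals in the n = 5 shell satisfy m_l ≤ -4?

The n = 5 shell has l = 0 through 4; check each.
Contributions: l=4 → 1.
Total orbitals: 1.

1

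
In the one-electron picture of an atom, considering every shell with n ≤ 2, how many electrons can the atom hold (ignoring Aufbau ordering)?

Total orbitals = 1² + 2² = 5. Doubling for spin gives 10 electrons.

10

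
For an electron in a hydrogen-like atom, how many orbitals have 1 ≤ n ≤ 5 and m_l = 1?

Go shell by shell, enumerating (l, m_l) with m_l = 1:
n=2 → 1; n=3 → 2; n=4 → 3; n=5 → 4.
Total orbitals: 1 + 2 + 3 + 4 = 10.

10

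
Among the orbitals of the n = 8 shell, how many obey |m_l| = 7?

2

With n = 8 the allowed l are 0, 1, …, 7.
The (l, m_l) pairs meeting |m_l| = 7 give: l=7 → 2.
Total orbitals: 2.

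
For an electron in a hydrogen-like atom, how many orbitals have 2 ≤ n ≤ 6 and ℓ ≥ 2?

Work shell by shell — for each n, count the (ℓ, m_ℓ) pairs that satisfy ℓ ≥ 2:
n=3 → 5; n=4 → 12; n=5 → 21; n=6 → 32.
Total orbitals: 5 + 12 + 21 + 32 = 70.

70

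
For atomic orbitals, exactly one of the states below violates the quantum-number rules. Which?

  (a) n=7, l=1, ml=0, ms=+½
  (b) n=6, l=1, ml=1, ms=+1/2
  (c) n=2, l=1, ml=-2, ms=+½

(c) has |ml| = 2 > l = 1, violating −l ≤ ml ≤ l.
The remaining sets (a), (b) satisfy all four rules.

(c)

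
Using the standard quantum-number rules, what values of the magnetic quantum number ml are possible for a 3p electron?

The 3p subshell has l = 1, and ml takes every integer from −l to +l. With l = 1 that gives the 3 values -1, 0, 1.

-1, 0, 1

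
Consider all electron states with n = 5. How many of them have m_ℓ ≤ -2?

Orbitals with m_ℓ ≤ -2, by ℓ: ℓ=2 → 1; ℓ=3 → 2; ℓ=4 → 3.
Orbitals: 1 + 2 + 3 = 6. Each orbital carries two spin states, so 6 × 2 = 12 states.

12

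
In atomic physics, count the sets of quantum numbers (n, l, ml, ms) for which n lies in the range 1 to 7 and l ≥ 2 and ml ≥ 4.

20

Go shell by shell, enumerating (l, ml) with l ≥ 2 and ml ≥ 4:
n=5 → 1; n=6 → 3; n=7 → 6.
Orbitals: 1 + 3 + 6 = 10. Including both spin states (ms = ±1/2) gives 2 × 10 = 20 states.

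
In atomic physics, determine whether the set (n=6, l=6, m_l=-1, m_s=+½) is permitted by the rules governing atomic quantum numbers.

No

The orbital quantum number must satisfy 0 ≤ l ≤ n−1. With n = 6 the allowed l values are 0, 1, 2, 3, 4, 5, so l = 6 is out of range.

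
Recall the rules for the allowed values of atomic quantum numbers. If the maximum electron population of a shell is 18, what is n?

2n² = 18 ⇒ n² = 9 ⇒ n = 3.

n = 3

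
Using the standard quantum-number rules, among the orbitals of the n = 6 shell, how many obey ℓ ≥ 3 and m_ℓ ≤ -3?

Go through ℓ = 0, …, 5 (the values permitted for n = 6).
Orbitals with ℓ ≥ 3 and m_ℓ ≤ -3, by ℓ: ℓ=3 → 1; ℓ=4 → 2; ℓ=5 → 3.
Total orbitals: 1 + 2 + 3 = 6.

6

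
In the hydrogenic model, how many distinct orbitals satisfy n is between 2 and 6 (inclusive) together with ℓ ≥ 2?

70

Treat each shell separately and count matching orbitals:
n=3 → 5; n=4 → 12; n=5 → 21; n=6 → 32.
Total orbitals: 5 + 12 + 21 + 32 = 70.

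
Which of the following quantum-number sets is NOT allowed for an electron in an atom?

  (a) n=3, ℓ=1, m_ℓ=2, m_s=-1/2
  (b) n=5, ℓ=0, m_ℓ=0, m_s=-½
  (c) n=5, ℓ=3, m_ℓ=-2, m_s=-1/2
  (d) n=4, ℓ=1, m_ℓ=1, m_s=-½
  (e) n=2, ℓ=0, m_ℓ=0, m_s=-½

(a)

(a) has |m_ℓ| = 2 > ℓ = 1, violating −ℓ ≤ m_ℓ ≤ ℓ.
The remaining sets (b), (c), (d), (e) satisfy all four rules.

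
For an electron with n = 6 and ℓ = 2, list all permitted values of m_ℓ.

-2, -1, 0, 1, 2

m_ℓ takes every integer from −ℓ to +ℓ. With ℓ = 2 that gives the 5 values -2, -1, 0, 1, 2.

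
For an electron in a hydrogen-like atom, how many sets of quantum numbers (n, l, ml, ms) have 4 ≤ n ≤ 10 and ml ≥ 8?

8

Treat each shell separately and count matching orbitals:
n=9 → 1; n=10 → 3.
Orbitals: 1 + 3 = 4. Including both spin states (ms = ±1/2) gives 2 × 4 = 8 states.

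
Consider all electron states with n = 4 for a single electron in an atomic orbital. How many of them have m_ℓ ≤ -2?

Orbitals with m_ℓ ≤ -2, by ℓ: ℓ=2 → 1; ℓ=3 → 2.
Orbitals: 1 + 2 = 3. Each orbital carries two spin states, so 3 × 2 = 6 states.

6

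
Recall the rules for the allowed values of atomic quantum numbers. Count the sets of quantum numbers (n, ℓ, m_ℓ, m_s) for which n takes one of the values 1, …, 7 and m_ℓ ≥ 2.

Treat each shell separately and count matching orbitals:
n=3 → 1; n=4 → 3; n=5 → 6; n=6 → 10; n=7 → 15.
Orbitals: 1 + 3 + 6 + 10 + 15 = 35. Including both spin states (m_s = ±1/2) gives 2 × 35 = 70 states.

70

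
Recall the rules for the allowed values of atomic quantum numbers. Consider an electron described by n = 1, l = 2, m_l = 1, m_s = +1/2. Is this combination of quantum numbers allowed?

The orbital quantum number must satisfy 0 ≤ l ≤ n−1. With n = 1 the allowed l values are 0, so l = 2 is out of range.

No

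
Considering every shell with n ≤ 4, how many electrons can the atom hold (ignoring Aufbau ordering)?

60

Total orbitals = 1² + 2² + 3² + 4² = 30. Doubling for spin gives 60 electrons.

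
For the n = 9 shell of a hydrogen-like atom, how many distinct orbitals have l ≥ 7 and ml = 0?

2

The (l, ml) pairs meeting l ≥ 7 and ml = 0 give: l=7 → 1; l=8 → 1.
Total orbitals: 1 + 1 = 2.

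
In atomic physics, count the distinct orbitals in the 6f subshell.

7

A subshell has 2l+1 orbitals; with l = 3, that's 7.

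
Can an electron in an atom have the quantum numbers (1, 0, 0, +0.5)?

Yes

n = 1 is a positive integer. ℓ = 0 satisfies 0 ≤ ℓ ≤ n−1 = 0. m_ℓ = 0 lies in the range −ℓ … +ℓ (here 0). m_s = +1/2 is one of ±1/2.
All four constraints are satisfied.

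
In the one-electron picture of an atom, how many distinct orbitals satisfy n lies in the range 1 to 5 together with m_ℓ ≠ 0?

For each n in the range, tally the orbitals obeying m_ℓ ≠ 0:
n=2 → 2; n=3 → 6; n=4 → 12; n=5 → 20.
Total orbitals: 2 + 6 + 12 + 20 = 40.

40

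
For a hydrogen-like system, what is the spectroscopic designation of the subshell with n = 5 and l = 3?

l = 3 corresponds to the letter 'f', so the subshell is 5f.

5f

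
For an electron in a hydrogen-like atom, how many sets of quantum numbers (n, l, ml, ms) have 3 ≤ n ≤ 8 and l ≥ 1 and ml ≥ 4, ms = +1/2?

For each n in the range, tally the orbitals obeying l ≥ 1 and ml ≥ 4:
n=5 → 1; n=6 → 3; n=7 → 6; n=8 → 10.
Orbitals: 1 + 3 + 6 + 10 = 20. With ms fixed to +1/2 there is one state per orbital, so 20 states.

20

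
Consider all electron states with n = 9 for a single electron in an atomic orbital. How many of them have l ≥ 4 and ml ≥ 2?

50

With n = 9 the allowed l are 0, 1, …, 8.
Orbitals with l ≥ 4 and ml ≥ 2, by l: l=4 → 3; l=5 → 4; l=6 → 5; l=7 → 6; l=8 → 7.
Orbitals: 3 + 4 + 5 + 6 + 7 = 25. Each orbital carries two spin states, so 25 × 2 = 50 states.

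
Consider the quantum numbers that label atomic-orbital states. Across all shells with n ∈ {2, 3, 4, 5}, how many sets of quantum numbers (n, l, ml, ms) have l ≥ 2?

76

Treat each shell separately and count matching orbitals:
n=3 → 5; n=4 → 12; n=5 → 21.
Orbitals: 5 + 12 + 21 = 38. Including both spin states (ms = ±1/2) gives 2 × 38 = 76 states.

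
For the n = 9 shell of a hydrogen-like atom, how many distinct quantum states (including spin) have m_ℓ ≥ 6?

Go through ℓ = 0, …, 8 (the values permitted for n = 9).
The (ℓ, m_ℓ) pairs meeting m_ℓ ≥ 6 give: ℓ=6 → 1; ℓ=7 → 2; ℓ=8 → 3.
Orbitals: 1 + 2 + 3 = 6. Each orbital carries two spin states, so 6 × 2 = 12 states.

12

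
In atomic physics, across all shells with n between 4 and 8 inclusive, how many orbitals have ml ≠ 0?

160

Work shell by shell — for each n, count the (l, ml) pairs that satisfy ml ≠ 0:
n=4 → 12; n=5 → 20; n=6 → 30; n=7 → 42; n=8 → 56.
Total orbitals: 12 + 20 + 30 + 42 + 56 = 160.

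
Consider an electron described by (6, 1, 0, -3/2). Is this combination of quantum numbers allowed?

Not allowed

The spin quantum number for an electron can only be m_s = +1/2 or −1/2; m_s = -3/2 is not one of those.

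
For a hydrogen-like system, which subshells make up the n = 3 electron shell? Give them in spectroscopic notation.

3s, 3p, 3d

For n = 3, l runs from 0 to 2. In spectroscopic notation l = 0,1,2,… ↔ s,p,d,f,g,h,i, so the subshells are 3s, 3p, 3d.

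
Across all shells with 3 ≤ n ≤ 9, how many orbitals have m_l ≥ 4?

Treat each shell separately and count matching orbitals:
n=5 → 1; n=6 → 3; n=7 → 6; n=8 → 10; n=9 → 15.
Total orbitals: 1 + 3 + 6 + 10 + 15 = 35.

35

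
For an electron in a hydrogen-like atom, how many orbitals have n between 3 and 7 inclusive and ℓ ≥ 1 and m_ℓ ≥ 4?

Per-shell orbital counts meeting the constraint:
n=5 → 1; n=6 → 3; n=7 → 6.
Total orbitals: 1 + 3 + 6 = 10.

10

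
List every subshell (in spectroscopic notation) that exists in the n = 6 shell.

For n = 6, l runs from 0 to 5. In spectroscopic notation l = 0,1,2,… ↔ s,p,d,f,g,h,i, so the subshells are 6s, 6p, 6d, 6f, 6g, 6h.

6s, 6p, 6d, 6f, 6g, 6h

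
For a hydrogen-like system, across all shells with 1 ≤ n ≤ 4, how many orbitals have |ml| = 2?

6

Per-shell orbital counts meeting the constraint:
n=3 → 2; n=4 → 4.
Total orbitals: 2 + 4 = 6.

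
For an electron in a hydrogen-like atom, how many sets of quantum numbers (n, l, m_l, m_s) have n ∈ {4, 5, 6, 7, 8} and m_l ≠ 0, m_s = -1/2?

160

Per-shell orbital counts meeting the constraint:
n=4 → 12; n=5 → 20; n=6 → 30; n=7 → 42; n=8 → 56.
Orbitals: 12 + 20 + 30 + 42 + 56 = 160. With m_s fixed to -1/2 there is one state per orbital, so 160 states.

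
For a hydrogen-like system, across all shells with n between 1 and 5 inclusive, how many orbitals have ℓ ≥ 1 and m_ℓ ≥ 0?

30

For each n in the range, tally the orbitals obeying ℓ ≥ 1 and m_ℓ ≥ 0:
n=2 → 2; n=3 → 5; n=4 → 9; n=5 → 14.
Total orbitals: 2 + 5 + 9 + 14 = 30.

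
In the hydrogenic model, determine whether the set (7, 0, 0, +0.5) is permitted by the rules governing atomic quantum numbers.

Yes

n = 7 is a positive integer. l = 0 satisfies 0 ≤ l ≤ n−1 = 6. m_l = 0 lies in the range −l … +l (here 0). m_s = +1/2 is one of ±1/2.
All four constraints are satisfied.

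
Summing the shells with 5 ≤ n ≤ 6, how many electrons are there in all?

Shell n has n² orbitals: 5²=25 + 6²=36 = 61 orbitals.
Two spin states per orbital: 2 × 61 = 122 electrons.

122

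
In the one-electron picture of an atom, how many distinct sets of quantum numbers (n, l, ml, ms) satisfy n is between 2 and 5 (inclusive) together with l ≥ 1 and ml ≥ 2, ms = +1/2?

Go shell by shell, enumerating (l, ml) with l ≥ 1 and ml ≥ 2:
n=3 → 1; n=4 → 3; n=5 → 6.
Orbitals: 1 + 3 + 6 = 10. With ms fixed to +1/2 there is one state per orbital, so 10 states.

10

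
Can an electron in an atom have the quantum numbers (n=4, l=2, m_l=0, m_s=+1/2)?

n = 4 is a positive integer. l = 2 satisfies 0 ≤ l ≤ n−1 = 3. m_l = 0 lies in the range −l … +l (here −2 … 2). m_s = +1/2 is one of ±1/2.
All four constraints are satisfied.

Yes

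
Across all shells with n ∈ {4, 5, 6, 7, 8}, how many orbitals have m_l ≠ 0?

160

Count contributing orbitals for each principal shell:
n=4 → 12; n=5 → 20; n=6 → 30; n=7 → 42; n=8 → 56.
Total orbitals: 12 + 20 + 30 + 42 + 56 = 160.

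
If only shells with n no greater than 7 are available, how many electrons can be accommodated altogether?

Total orbitals = 1² + 2² + 3² + 4² + 5² + 6² + 7² = 140. Doubling for spin gives 280 electrons.

280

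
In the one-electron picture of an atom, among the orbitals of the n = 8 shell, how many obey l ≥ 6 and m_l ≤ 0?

Contributions: l=6 → 7; l=7 → 8.
Total orbitals: 7 + 8 = 15.

15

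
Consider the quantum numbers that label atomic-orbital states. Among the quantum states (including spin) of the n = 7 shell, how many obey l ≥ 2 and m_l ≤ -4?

With n = 7 the allowed l are 0, 1, …, 6.
Orbitals with l ≥ 2 and m_l ≤ -4, by l: l=4 → 1; l=5 → 2; l=6 → 3.
Orbitals: 1 + 2 + 3 = 6. Each orbital carries two spin states, so 6 × 2 = 12 states.

12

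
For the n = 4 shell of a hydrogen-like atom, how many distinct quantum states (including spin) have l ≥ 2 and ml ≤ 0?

14

With n = 4 the allowed l are 0, 1, …, 3.
Contributions: l=2 → 3; l=3 → 4.
Orbitals: 3 + 4 = 7. Each orbital carries two spin states, so 7 × 2 = 14 states.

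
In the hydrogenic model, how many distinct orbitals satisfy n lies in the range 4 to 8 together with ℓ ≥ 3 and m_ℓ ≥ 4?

20

Count contributing orbitals for each principal shell:
n=5 → 1; n=6 → 3; n=7 → 6; n=8 → 10.
Total orbitals: 1 + 3 + 6 + 10 = 20.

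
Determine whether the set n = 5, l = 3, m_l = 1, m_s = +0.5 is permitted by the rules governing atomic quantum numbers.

n = 5 is a positive integer. l = 3 satisfies 0 ≤ l ≤ n−1 = 4. m_l = 1 lies in the range −l … +l (here −3 … 3). m_s = +1/2 is one of ±1/2.
All four constraints are satisfied.

Allowed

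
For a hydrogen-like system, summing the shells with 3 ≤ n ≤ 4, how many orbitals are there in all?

25

Shell n has n² orbitals: 3²=9 + 4²=16 = 25 orbitals.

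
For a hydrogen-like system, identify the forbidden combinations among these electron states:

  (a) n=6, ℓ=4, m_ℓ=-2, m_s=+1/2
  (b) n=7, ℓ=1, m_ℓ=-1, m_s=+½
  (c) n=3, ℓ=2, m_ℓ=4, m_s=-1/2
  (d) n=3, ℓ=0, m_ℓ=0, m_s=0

(c) and (d)

(c) has |m_ℓ| = 4 > ℓ = 2, violating −ℓ ≤ m_ℓ ≤ ℓ.
(d) has m_s = 0, but an electron's spin must be ±1/2.
The remaining sets (a), (b) satisfy all four rules.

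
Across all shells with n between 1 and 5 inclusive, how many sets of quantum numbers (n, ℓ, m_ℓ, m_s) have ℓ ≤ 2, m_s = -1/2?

For each n in the range, tally the orbitals obeying ℓ ≤ 2:
n=1 → 1; n=2 → 4; n=3 → 9; n=4 → 9; n=5 → 9.
Orbitals: 1 + 4 + 9 + 9 + 9 = 32. With m_s fixed to -1/2 there is one state per orbital, so 32 states.

32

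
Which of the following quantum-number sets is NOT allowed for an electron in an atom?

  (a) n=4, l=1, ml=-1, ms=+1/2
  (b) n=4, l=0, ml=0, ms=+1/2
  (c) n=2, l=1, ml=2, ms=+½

(c)

(c) has |ml| = 2 > l = 1, violating −l ≤ ml ≤ l.
The remaining sets (a), (b) satisfy all four rules.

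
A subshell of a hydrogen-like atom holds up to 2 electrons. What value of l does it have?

l = 0

2(2l+1) = 2 ⇒ 2l+1 = 1 ⇒ l = 0.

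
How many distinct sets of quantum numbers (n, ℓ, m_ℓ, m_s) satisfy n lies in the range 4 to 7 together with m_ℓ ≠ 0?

Work shell by shell — for each n, count the (ℓ, m_ℓ) pairs that satisfy m_ℓ ≠ 0:
n=4 → 12; n=5 → 20; n=6 → 30; n=7 → 42.
Orbitals: 12 + 20 + 30 + 42 = 104. Including both spin states (m_s = ±1/2) gives 2 × 104 = 208 states.

208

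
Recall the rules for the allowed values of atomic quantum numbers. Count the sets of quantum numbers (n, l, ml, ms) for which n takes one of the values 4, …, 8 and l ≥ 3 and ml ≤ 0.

160

Count contributing orbitals for each principal shell:
n=4 → 4; n=5 → 9; n=6 → 15; n=7 → 22; n=8 → 30.
Orbitals: 4 + 9 + 15 + 22 + 30 = 80. Including both spin states (ms = ±1/2) gives 2 × 80 = 160 states.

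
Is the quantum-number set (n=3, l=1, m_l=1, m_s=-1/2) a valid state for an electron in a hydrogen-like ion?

n = 3 is a positive integer. l = 1 satisfies 0 ≤ l ≤ n−1 = 2. m_l = 1 lies in the range −l … +l (here −1 … 1). m_s = -1/2 is one of ±1/2.
All four constraints are satisfied.

Allowed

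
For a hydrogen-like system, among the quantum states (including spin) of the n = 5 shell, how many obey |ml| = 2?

12

Go through l = 0, …, 4 (the values permitted for n = 5).
Per l-value: l=2 → 2; l=3 → 2; l=4 → 2.
Orbitals: 2 + 2 + 2 = 6. Each orbital carries two spin states, so 6 × 2 = 12 states.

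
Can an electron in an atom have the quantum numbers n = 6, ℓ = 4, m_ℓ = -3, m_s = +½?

Allowed

n = 6 is a positive integer. ℓ = 4 satisfies 0 ≤ ℓ ≤ n−1 = 5. m_ℓ = -3 lies in the range −ℓ … +ℓ (here −4 … 4). m_s = +1/2 is one of ±1/2.
All four constraints are satisfied.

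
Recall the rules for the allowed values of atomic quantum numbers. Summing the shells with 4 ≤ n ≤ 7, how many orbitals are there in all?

Shell n has n² orbitals: 4²=16 + 5²=25 + 6²=36 + 7²=49 = 126 orbitals.

126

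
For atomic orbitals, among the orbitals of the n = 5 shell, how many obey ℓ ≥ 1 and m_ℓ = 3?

Go through ℓ = 0, …, 4 (the values permitted for n = 5).
Per ℓ-value: ℓ=3 → 1; ℓ=4 → 1.
Total orbitals: 1 + 1 = 2.

2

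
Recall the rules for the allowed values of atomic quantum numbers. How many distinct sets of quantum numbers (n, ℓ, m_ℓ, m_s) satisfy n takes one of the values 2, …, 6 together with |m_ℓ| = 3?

Treat each shell separately and count matching orbitals:
n=4 → 2; n=5 → 4; n=6 → 6.
Orbitals: 2 + 4 + 6 = 12. Including both spin states (m_s = ±1/2) gives 2 × 12 = 24 states.

24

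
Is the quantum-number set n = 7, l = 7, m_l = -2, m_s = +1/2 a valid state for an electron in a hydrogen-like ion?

Invalid

The orbital quantum number must satisfy 0 ≤ l ≤ n−1. With n = 7 the allowed l values are 0, 1, 2, 3, 4, 5, 6, so l = 7 is out of range.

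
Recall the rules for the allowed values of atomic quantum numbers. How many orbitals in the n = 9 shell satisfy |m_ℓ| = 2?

The n = 9 shell has ℓ = 0 through 8; check each.
Orbitals with |m_ℓ| = 2, by ℓ: ℓ=2 → 2; ℓ=3 → 2; ℓ=4 → 2; ℓ=5 → 2; ℓ=6 → 2; ℓ=7 → 2; ℓ=8 → 2.
Total orbitals: 2 + 2 + 2 + 2 + 2 + 2 + 2 = 14.

14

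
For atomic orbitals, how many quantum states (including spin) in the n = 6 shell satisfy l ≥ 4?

40

Orbitals with l ≥ 4, by l: l=4 → 9; l=5 → 11.
Orbitals: 9 + 11 = 20. Each orbital carries two spin states, so 20 × 2 = 40 states.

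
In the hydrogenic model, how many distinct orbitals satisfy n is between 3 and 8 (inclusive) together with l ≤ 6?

Work shell by shell — for each n, count the (l, ml) pairs that satisfy l ≤ 6:
n=3 → 9; n=4 → 16; n=5 → 25; n=6 → 36; n=7 → 49; n=8 → 49.
Total orbitals: 9 + 16 + 25 + 36 + 49 + 49 = 184.

184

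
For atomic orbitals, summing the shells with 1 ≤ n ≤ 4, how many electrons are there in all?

60

Shell n has n² orbitals: 1²=1 + 2²=4 + 3²=9 + 4²=16 = 30 orbitals.
Two spin states per orbital: 2 × 30 = 60 electrons.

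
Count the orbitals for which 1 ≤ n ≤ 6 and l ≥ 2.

70

Go shell by shell, enumerating (l, ml) with l ≥ 2:
n=3 → 5; n=4 → 12; n=5 → 21; n=6 → 32.
Total orbitals: 5 + 12 + 21 + 32 = 70.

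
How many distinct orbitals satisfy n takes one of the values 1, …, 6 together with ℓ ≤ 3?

Treat each shell separately and count matching orbitals:
n=1 → 1; n=2 → 4; n=3 → 9; n=4 → 16; n=5 → 16; n=6 → 16.
Total orbitals: 1 + 4 + 9 + 16 + 16 + 16 = 62.

62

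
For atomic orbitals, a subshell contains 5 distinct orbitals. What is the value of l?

2l+1 = 5 gives l = 2.

l = 2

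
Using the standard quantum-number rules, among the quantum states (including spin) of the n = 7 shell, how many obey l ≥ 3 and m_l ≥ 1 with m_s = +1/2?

The n = 7 shell has l = 0 through 6; check each.
Orbitals with l ≥ 3 and m_l ≥ 1, by l: l=3 → 3; l=4 → 4; l=5 → 5; l=6 → 6.
Orbitals: 3 + 4 + 5 + 6 = 18. With m_s fixed to a single value there is one state per orbital, giving 18 states.

18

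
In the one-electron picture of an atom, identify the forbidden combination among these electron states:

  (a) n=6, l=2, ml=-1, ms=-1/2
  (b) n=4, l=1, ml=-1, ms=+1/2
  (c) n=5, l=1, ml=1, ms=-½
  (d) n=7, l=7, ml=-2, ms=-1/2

(d) has l = 7 ≥ n = 7, violating 0 ≤ l ≤ n−1.
The remaining sets (a), (b), (c) satisfy all four rules.

(d)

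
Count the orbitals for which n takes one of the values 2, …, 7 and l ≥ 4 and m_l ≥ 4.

For each n in the range, tally the orbitals obeying l ≥ 4 and m_l ≥ 4:
n=5 → 1; n=6 → 3; n=7 → 6.
Total orbitals: 1 + 3 + 6 = 10.

10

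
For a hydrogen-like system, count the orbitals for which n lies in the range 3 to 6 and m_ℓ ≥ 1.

Per-shell orbital counts meeting the constraint:
n=3 → 3; n=4 → 6; n=5 → 10; n=6 → 15.
Total orbitals: 3 + 6 + 10 + 15 = 34.

34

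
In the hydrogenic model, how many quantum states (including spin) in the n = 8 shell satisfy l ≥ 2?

120

The (l, m_l) pairs meeting l ≥ 2 give: l=2 → 5; l=3 → 7; l=4 → 9; l=5 → 11; l=6 → 13; l=7 → 15.
Orbitals: 5 + 7 + 9 + 11 + 13 + 15 = 60. Each orbital carries two spin states, so 60 × 2 = 120 states.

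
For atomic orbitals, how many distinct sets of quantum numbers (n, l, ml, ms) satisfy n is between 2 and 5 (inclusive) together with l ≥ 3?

Treat each shell separately and count matching orbitals:
n=4 → 7; n=5 → 16.
Orbitals: 7 + 16 = 23. Including both spin states (ms = ±1/2) gives 2 × 23 = 46 states.

46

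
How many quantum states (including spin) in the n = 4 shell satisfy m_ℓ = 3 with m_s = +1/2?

1

For n = 4, ℓ ranges over 0 … 3.
Orbitals with m_ℓ = 3, by ℓ: ℓ=3 → 1.
Orbitals: 1. With m_s fixed to a single value there is one state per orbital, giving 1 state.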